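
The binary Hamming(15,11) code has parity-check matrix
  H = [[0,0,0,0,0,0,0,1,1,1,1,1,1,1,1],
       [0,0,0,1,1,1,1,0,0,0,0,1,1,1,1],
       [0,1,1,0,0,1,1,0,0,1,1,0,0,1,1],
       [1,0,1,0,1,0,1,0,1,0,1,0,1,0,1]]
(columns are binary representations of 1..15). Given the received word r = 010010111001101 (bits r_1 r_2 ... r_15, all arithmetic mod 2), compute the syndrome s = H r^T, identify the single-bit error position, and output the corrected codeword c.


s = (1, 1, 1, 1)^T, error position = 15, corrected codeword c = 010010111001100

Compute s = H r^T mod 2 one row at a time:
  s_1 = 1 + 1 + 0 + 0 + 1 + 1 + 0 + 1 = 5 ≡ 1 (mod 2).
  s_2 = 0 + 1 + 0 + 1 + 1 + 1 + 0 + 1 = 5 ≡ 1 (mod 2).
  s_3 = 1 + 0 + 0 + 1 + 0 + 0 + 0 + 1 = 3 ≡ 1 (mod 2).
  s_4 = 0 + 0 + 1 + 1 + 1 + 0 + 1 + 1 = 5 ≡ 1 (mod 2).
s = (1, 1, 1, 1)^T — this equals column 15 of H (binary 1111), so error is at position 15.
Correct: flip bit 15 of r = 010010111001101 to get c = 010010111001100.


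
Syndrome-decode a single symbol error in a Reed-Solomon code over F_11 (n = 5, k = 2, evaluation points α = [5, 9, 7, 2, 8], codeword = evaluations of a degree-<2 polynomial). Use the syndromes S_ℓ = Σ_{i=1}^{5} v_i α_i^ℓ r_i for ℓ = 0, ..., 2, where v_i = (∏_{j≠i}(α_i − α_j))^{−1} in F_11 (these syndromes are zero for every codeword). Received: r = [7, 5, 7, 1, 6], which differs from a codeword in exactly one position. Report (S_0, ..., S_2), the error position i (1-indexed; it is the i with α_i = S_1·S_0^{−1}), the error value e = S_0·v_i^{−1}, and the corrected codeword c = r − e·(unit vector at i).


S = (4, 9, 1), error at position 1, error magnitude e = 9, c = [9, 5, 7, 1, 6].

Step 1: column multipliers v_i = (∏_{j≠i}(α_i − α_j))^{−1} mod 11.
  i = 1 (α = 5): (5−9)(5−7)(5−2)(5−8) = (−4)·(−2)·3·(−3) = −72 ≡ 5, so v_1 = 5^{−1} = 9 (mod 11).
  i = 2 (α = 9): (9−5)(9−7)(9−2)(9−8) = 4·2·7·1 = 56 ≡ 1, so v_2 = 1^{−1} = 1 (mod 11).
  i = 3 (α = 7): (7−5)(7−9)(7−2)(7−8) = 2·(−2)·5·(−1) = 20 ≡ 9, so v_3 = 9^{−1} = 5 (mod 11).
  i = 4 (α = 2): (2−5)(2−9)(2−7)(2−8) = (−3)·(−7)·(−5)·(−6) = 630 ≡ 3, so v_4 = 3^{−1} = 4 (mod 11).
  i = 5 (α = 8): (8−5)(8−9)(8−7)(8−2) = 3·(−1)·1·6 = −18 ≡ 4, so v_5 = 4^{−1} = 3 (mod 11).
  v = [9, 1, 5, 4, 3].
Step 2: syndromes of r = [7, 5, 7, 1, 6] (all sums mod 11).
  S_0 = Σ v_i r_i = 9·7 + 1·5 + 5·7 + 4·1 + 3·6 = 125 ≡ 4.
  S_1 = Σ v_i α_i r_i = 9·5·7 + 1·9·5 + 5·7·7 + 4·2·1 + 3·8·6 = 757 ≡ 9.
  α_i^2 mod 11 = [3, 4, 5, 4, 9].
  S_2 = Σ v_i α_i^2 r_i = 9·3·7 + 1·4·5 + 5·5·7 + 4·4·1 + 3·9·6 = 562 ≡ 1.
  S = (4, 9, 1) ≠ 0, so r is not a codeword (an error is present).
Step 3: locate the error. For a single error e at position i, S_ℓ = v_i·e·α_i^ℓ, so α_err = S_1/S_0.
  S_0^{−1} = 4^{−1} = 3 (mod 11), so α_err = 9·3 = 27 ≡ 5 = α_1. Error position i = 1.
  Consistency check: S_2/S_1 = 1·5 = 5 ≡ 5 = α_err ✓ (single-error assumption holds).
Step 4: error magnitude e = S_0/v_1 = S_0·∏_{j≠1}(α_1 − α_j) = 4·5 = 20 ≡ 9 (mod 11).
Step 5: correct position 1: c_1 = r_1 − e = 7 − 9 ≡ 9 (mod 11). Hence c = [9, 5, 7, 1, 6].
  Check: interpolating c through the α_i gives m(x) = 3 + 10·x (degree < 2) with m(α_i) = c_i for every i, so c is indeed a codeword.


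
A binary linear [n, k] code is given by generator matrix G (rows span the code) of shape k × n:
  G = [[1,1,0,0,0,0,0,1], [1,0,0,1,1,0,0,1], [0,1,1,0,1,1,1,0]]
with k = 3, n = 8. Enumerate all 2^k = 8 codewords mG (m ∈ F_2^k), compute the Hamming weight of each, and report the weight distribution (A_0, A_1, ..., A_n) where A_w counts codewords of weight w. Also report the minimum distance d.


Weight distribution: A_0 = 1, A_3 = 2, A_4 = 2, A_5 = 1, A_6 = 1, A_7 = 1. Minimum distance d = 3.

Enumerate all 2^3 = 8 messages m ∈ F_2^3.
For each, compute codeword c = mG in F_2^8, then tally its weight.
  m = 000 → c = 00000000, weight = 0.
  m = 100 → c = 11000001, weight = 3.
  m = 010 → c = 10011001, weight = 4.
  m = 110 → c = 01011000, weight = 3.
  m = 001 → c = 01101110, weight = 5.
  m = 101 → c = 10101111, weight = 6.
  m = 011 → c = 11110111, weight = 7.
  m = 111 → c = 00110110, weight = 4.
Tally weights:
  weight 0: 1 codewords.
  weight 3: 2 codewords.
  weight 4: 2 codewords.
  weight 5: 1 codewords.
  weight 6: 1 codewords.
  weight 7: 1 codewords.
Minimum distance d = smallest w > 0 with A_w > 0 = 3.
Sanity: Σ A_w = 8 = 2^3 = 8 ✓.


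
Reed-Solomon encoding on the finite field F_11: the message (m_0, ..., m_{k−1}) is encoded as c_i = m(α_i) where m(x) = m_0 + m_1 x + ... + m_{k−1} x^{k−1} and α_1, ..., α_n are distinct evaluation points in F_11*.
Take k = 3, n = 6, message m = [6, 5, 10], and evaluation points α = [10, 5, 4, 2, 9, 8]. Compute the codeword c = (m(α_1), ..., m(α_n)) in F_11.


c = [0, 6, 10, 1, 3, 4]

Message polynomial: m(x) = 6 + 5·x + 10·x^2 (mod 11).
For each evaluation point α_i, compute m(α_i) mod 11:
  α_1 = 10: Horner steps 10 → 6 → 0, so m(10) = 0.
  α_2 = 5: Horner steps 10 → 0 → 6, so m(5) = 6.
  α_3 = 4: Horner steps 10 → 1 → 10, so m(4) = 10.
  α_4 = 2: Horner steps 10 → 3 → 1, so m(2) = 1.
  α_5 = 9: Horner steps 10 → 7 → 3, so m(9) = 3.
  α_6 = 8: Horner steps 10 → 8 → 4, so m(8) = 4.
Codeword c = [0, 6, 10, 1, 3, 4] ∈ F_11^6.


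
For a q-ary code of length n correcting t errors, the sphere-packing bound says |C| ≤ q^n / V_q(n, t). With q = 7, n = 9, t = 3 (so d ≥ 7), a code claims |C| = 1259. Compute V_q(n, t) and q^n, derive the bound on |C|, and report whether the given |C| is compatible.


V_q(n, t) = 19495, q^n = 40353607, Hamming bound = 2069, |C| = 1259 ≤ bound (satisfied).

Step 1: Compute V_q(n, t) = Σ_{j=0}^3 C(n, j) (q−1)^j.
  j = 0: C(9,0)·(6)^0 = 1·1 = 1.
  j = 1: C(9,1)·(6)^1 = 9·6 = 54.
  j = 2: C(9,2)·(6)^2 = 36·36 = 1296.
  j = 3: C(9,3)·(6)^3 = 84·216 = 18144.
  V_q(n, t) = 1 + 54 + 1296 + 18144 = 19495.
Step 2: q^n = 7^9 = 40353607.
Step 3: Hamming bound ⌊q^n / V_q(n,t)⌋ = ⌊40353607/19495⌋ = 2069.
Step 4: Compare |C| = 1259 to 2069: satisfied.
The claimed |C| lies below the Hamming bound.


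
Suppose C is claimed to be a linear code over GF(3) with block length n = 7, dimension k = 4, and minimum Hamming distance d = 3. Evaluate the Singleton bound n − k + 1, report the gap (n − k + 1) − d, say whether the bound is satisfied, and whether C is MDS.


Singleton RHS = n − k + 1 = 4, slack = 1, bound satisfied, not MDS.

Singleton bound: d ≤ n − k + 1.
Here n = 7, k = 4, so n − k + 1 = 4.
Given d = 3, check d ≤ 4: YES.
Slack = (n − k + 1) − d = 1.
The code is NOT MDS (slack = 1 > 0).
Description: the claimed parameters are [7, 4, 3]_3; such a code would be non-MDS.


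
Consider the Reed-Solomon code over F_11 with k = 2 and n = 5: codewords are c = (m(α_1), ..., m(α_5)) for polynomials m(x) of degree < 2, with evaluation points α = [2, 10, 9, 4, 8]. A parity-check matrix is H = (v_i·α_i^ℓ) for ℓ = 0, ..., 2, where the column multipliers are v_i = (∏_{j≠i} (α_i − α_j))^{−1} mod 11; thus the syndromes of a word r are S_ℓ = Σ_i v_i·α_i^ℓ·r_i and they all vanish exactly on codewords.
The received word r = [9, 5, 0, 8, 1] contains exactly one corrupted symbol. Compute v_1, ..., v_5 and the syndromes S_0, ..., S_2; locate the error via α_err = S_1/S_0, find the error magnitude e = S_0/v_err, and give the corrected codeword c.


S = (7, 1, 8), error at position 5, error magnitude e = 6, c = [9, 5, 0, 8, 6].

Step 1: column multipliers v_i = (∏_{j≠i}(α_i − α_j))^{−1} mod 11.
  i = 1 (α = 2): (2−10)(2−9)(2−4)(2−8) = (−8)·(−7)·(−2)·(−6) = 672 ≡ 1, so v_1 = 1^{−1} = 1 (mod 11).
  i = 2 (α = 10): (10−2)(10−9)(10−4)(10−8) = 8·1·6·2 = 96 ≡ 8, so v_2 = 8^{−1} = 7 (mod 11).
  i = 3 (α = 9): (9−2)(9−10)(9−4)(9−8) = 7·(−1)·5·1 = −35 ≡ 9, so v_3 = 9^{−1} = 5 (mod 11).
  i = 4 (α = 4): (4−2)(4−10)(4−9)(4−8) = 2·(−6)·(−5)·(−4) = −240 ≡ 2, so v_4 = 2^{−1} = 6 (mod 11).
  i = 5 (α = 8): (8−2)(8−10)(8−9)(8−4) = 6·(−2)·(−1)·4 = 48 ≡ 4, so v_5 = 4^{−1} = 3 (mod 11).
  v = [1, 7, 5, 6, 3].
Step 2: syndromes of r = [9, 5, 0, 8, 1] (all sums mod 11).
  S_0 = Σ v_i r_i = 1·9 + 7·5 + 5·0 + 6·8 + 3·1 = 95 ≡ 7.
  S_1 = Σ v_i α_i r_i = 1·2·9 + 7·10·5 + 5·9·0 + 6·4·8 + 3·8·1 = 584 ≡ 1.
  α_i^2 mod 11 = [4, 1, 4, 5, 9].
  S_2 = Σ v_i α_i^2 r_i = 1·4·9 + 7·1·5 + 5·4·0 + 6·5·8 + 3·9·1 = 338 ≡ 8.
  S = (7, 1, 8) ≠ 0, so r is not a codeword (an error is present).
Step 3: locate the error. For a single error e at position i, S_ℓ = v_i·e·α_i^ℓ, so α_err = S_1/S_0.
  S_0^{−1} = 7^{−1} = 8 (mod 11), so α_err = 1·8 = 8 ≡ 8 = α_5. Error position i = 5.
  Consistency check: S_2/S_1 = 8·1 = 8 ≡ 8 = α_err ✓ (single-error assumption holds).
Step 4: error magnitude e = S_0/v_5 = S_0·∏_{j≠5}(α_5 − α_j) = 7·4 = 28 ≡ 6 (mod 11).
Step 5: correct position 5: c_5 = r_5 − e = 1 − 6 ≡ 6 (mod 11). Hence c = [9, 5, 0, 8, 6].
  Check: interpolating c through the α_i gives m(x) = 10 + 5·x (degree < 2) with m(α_i) = c_i for every i, so c is indeed a codeword.


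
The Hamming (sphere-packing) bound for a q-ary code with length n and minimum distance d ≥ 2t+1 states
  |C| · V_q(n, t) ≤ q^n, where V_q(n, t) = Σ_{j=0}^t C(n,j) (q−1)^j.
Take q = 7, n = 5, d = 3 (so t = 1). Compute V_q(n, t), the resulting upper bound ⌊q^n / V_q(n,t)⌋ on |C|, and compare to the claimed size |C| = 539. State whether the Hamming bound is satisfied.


V_q(n, t) = 31, q^n = 16807, Hamming bound = 542, |C| = 539 ≤ bound (satisfied).

Step 1: Compute V_q(n, t) = Σ_{j=0}^1 C(n, j) (q−1)^j.
  j = 0: C(5,0)·(6)^0 = 1·1 = 1.
  j = 1: C(5,1)·(6)^1 = 5·6 = 30.
  V_q(n, t) = 1 + 30 = 31.
Step 2: q^n = 7^5 = 16807.
Step 3: Hamming bound ⌊q^n / V_q(n,t)⌋ = ⌊16807/31⌋ = 542.
Step 4: Compare |C| = 539 to 542: satisfied.
The claimed |C| lies below the Hamming bound.


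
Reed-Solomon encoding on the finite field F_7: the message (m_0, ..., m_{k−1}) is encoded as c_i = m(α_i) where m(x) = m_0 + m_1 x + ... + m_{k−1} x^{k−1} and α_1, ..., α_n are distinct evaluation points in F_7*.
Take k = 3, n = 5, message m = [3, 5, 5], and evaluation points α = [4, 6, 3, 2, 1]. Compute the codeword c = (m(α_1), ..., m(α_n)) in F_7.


c = [5, 3, 0, 5, 6]

Message polynomial: m(x) = 3 + 5·x + 5·x^2 (mod 7).
For each evaluation point α_i, compute m(α_i) mod 7:
  α_1 = 4: Horner steps 5 → 4 → 5, so m(4) = 5.
  α_2 = 6: Horner steps 5 → 0 → 3, so m(6) = 3.
  α_3 = 3: Horner steps 5 → 6 → 0, so m(3) = 0.
  α_4 = 2: Horner steps 5 → 1 → 5, so m(2) = 5.
  α_5 = 1: Horner steps 5 → 3 → 6, so m(1) = 6.
Codeword c = [5, 3, 0, 5, 6] ∈ F_7^5.


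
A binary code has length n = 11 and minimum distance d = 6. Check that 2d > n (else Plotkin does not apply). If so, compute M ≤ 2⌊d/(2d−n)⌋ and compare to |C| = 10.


Plotkin bound M ≤ 12; given |C| = 10 ≤ bound (satisfied).

Check applicability: 2d = 12, n = 11.
2d − n = 1 > 0, so Plotkin applies.
Compute d/(2d−n) = 6/1 ≈ 6.0000.
⌊d/(2d−n)⌋ = 6.
Plotkin bound: M ≤ 2·6 = 12.
Given |C| = 10, check: satisfied.
This |C| is below the Plotkin bound.


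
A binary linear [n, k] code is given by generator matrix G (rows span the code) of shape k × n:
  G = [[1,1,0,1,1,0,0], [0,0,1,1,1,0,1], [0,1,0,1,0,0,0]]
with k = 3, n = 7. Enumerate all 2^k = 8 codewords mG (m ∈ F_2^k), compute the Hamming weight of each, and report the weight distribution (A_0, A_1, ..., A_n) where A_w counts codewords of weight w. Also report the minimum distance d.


Weight distribution: A_0 = 1, A_2 = 2, A_4 = 5. Minimum distance d = 2.

Enumerate all 2^3 = 8 messages m ∈ F_2^3.
For each, compute codeword c = mG in F_2^7, then tally its weight.
  m = 000 → c = 0000000, weight = 0.
  m = 100 → c = 1101100, weight = 4.
  m = 010 → c = 0011101, weight = 4.
  m = 110 → c = 1110001, weight = 4.
  m = 001 → c = 0101000, weight = 2.
  m = 101 → c = 1000100, weight = 2.
  m = 011 → c = 0110101, weight = 4.
  m = 111 → c = 1011001, weight = 4.
Tally weights:
  weight 0: 1 codewords.
  weight 2: 2 codewords.
  weight 4: 5 codewords.
Minimum distance d = smallest w > 0 with A_w > 0 = 2.
Sanity: Σ A_w = 8 = 2^3 = 8 ✓.


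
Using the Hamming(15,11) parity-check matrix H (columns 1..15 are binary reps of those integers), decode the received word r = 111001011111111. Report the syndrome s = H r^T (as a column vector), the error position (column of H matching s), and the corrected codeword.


s = (0, 1, 1, 0)^T, error position = 6, corrected codeword c = 111000011111111

Compute s = H r^T mod 2 one row at a time:
  s_1 = 1 + 1 + 1 + 1 + 1 + 1 + 1 + 1 = 8 ≡ 0 (mod 2).
  s_2 = 0 + 0 + 1 + 0 + 1 + 1 + 1 + 1 = 5 ≡ 1 (mod 2).
  s_3 = 1 + 1 + 1 + 0 + 1 + 1 + 1 + 1 = 7 ≡ 1 (mod 2).
  s_4 = 1 + 1 + 0 + 0 + 1 + 1 + 1 + 1 = 6 ≡ 0 (mod 2).
s = (0, 1, 1, 0)^T — this equals column 6 of H (binary 0110), so error is at position 6.
Correct: flip bit 6 of r = 111001011111111 to get c = 111000011111111.


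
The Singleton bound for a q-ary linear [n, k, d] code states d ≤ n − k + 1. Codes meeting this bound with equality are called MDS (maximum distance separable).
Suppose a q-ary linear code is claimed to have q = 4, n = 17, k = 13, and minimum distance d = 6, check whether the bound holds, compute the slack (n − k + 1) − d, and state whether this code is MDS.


Singleton RHS = n − k + 1 = 5, slack = -1, bound violated (no such code; not MDS).

Singleton bound: d ≤ n − k + 1.
Here n = 17, k = 13, so n − k + 1 = 5.
Given d = 6, check d ≤ 5: NO.
Slack = (n − k + 1) − d = -1.
The slack is negative: d = 6 exceeds n − k + 1 = 5 by 1, so the Singleton bound is violated and no linear [17, 13, 6]_4 code can exist. In particular it is not MDS (MDS requires d = n − k + 1 exactly).
Description: the claimed parameters are [17, 13, 6]_4; such a code would be impossible (violates the Singleton bound).


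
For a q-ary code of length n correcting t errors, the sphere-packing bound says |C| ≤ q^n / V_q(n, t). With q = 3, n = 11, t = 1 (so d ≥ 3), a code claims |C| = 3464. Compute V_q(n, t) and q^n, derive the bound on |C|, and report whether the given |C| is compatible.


V_q(n, t) = 23, q^n = 177147, Hamming bound = 7702, |C| = 3464 ≤ bound (satisfied).

Step 1: Compute V_q(n, t) = Σ_{j=0}^1 C(n, j) (q−1)^j.
  j = 0: C(11,0)·(2)^0 = 1·1 = 1.
  j = 1: C(11,1)·(2)^1 = 11·2 = 22.
  V_q(n, t) = 1 + 22 = 23.
Step 2: q^n = 3^11 = 177147.
Step 3: Hamming bound ⌊q^n / V_q(n,t)⌋ = ⌊177147/23⌋ = 7702.
Step 4: Compare |C| = 3464 to 7702: satisfied.
The claimed |C| lies below the Hamming bound.


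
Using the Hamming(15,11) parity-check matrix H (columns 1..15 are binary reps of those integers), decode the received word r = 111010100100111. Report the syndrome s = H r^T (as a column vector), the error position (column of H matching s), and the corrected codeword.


s = (0, 1, 0, 0)^T, error position = 4, corrected codeword c = 111110100100111

Compute s = H r^T mod 2 one row at a time:
  s_1 = 0 + 0 + 1 + 0 + 0 + 1 + 1 + 1 = 4 ≡ 0 (mod 2).
  s_2 = 0 + 1 + 0 + 1 + 0 + 1 + 1 + 1 = 5 ≡ 1 (mod 2).
  s_3 = 1 + 1 + 0 + 1 + 1 + 0 + 1 + 1 = 6 ≡ 0 (mod 2).
  s_4 = 1 + 1 + 1 + 1 + 0 + 0 + 1 + 1 = 6 ≡ 0 (mod 2).
s = (0, 1, 0, 0)^T — this equals column 4 of H (binary 0100), so error is at position 4.
Correct: flip bit 4 of r = 111010100100111 to get c = 111110100100111.


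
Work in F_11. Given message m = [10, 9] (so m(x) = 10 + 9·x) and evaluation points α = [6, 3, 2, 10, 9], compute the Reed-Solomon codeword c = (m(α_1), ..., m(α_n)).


c = [9, 4, 6, 1, 3]

Message polynomial: m(x) = 10 + 9·x (mod 11).
For each evaluation point α_i, compute m(α_i) mod 11:
  α_1 = 6: Horner steps 9 → 9, so m(6) = 9.
  α_2 = 3: Horner steps 9 → 4, so m(3) = 4.
  α_3 = 2: Horner steps 9 → 6, so m(2) = 6.
  α_4 = 10: Horner steps 9 → 1, so m(10) = 1.
  α_5 = 9: Horner steps 9 → 3, so m(9) = 3.
Codeword c = [9, 4, 6, 1, 3] ∈ F_11^5.


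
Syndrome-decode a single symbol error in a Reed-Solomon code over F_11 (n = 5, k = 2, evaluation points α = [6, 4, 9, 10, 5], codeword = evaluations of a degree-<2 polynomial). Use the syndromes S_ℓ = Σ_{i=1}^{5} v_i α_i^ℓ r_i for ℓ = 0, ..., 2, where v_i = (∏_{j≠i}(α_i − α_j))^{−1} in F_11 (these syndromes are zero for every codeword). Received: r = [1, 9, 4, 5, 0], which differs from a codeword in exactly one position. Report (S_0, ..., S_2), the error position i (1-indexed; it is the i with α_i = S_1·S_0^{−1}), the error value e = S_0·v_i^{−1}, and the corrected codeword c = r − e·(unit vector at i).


S = (2, 8, 10), error at position 2, error magnitude e = 10, c = [1, 10, 4, 5, 0].

Step 1: column multipliers v_i = (∏_{j≠i}(α_i − α_j))^{−1} mod 11.
  i = 1 (α = 6): (6−4)(6−9)(6−10)(6−5) = 2·(−3)·(−4)·1 = 24 ≡ 2, so v_1 = 2^{−1} = 6 (mod 11).
  i = 2 (α = 4): (4−6)(4−9)(4−10)(4−5) = (−2)·(−5)·(−6)·(−1) = 60 ≡ 5, so v_2 = 5^{−1} = 9 (mod 11).
  i = 3 (α = 9): (9−6)(9−4)(9−10)(9−5) = 3·5·(−1)·4 = −60 ≡ 6, so v_3 = 6^{−1} = 2 (mod 11).
  i = 4 (α = 10): (10−6)(10−4)(10−9)(10−5) = 4·6·1·5 = 120 ≡ 10, so v_4 = 10^{−1} = 10 (mod 11).
  i = 5 (α = 5): (5−6)(5−4)(5−9)(5−10) = (−1)·1·(−4)·(−5) = −20 ≡ 2, so v_5 = 2^{−1} = 6 (mod 11).
  v = [6, 9, 2, 10, 6].
Step 2: syndromes of r = [1, 9, 4, 5, 0] (all sums mod 11).
  S_0 = Σ v_i r_i = 6·1 + 9·9 + 2·4 + 10·5 + 6·0 = 145 ≡ 2.
  S_1 = Σ v_i α_i r_i = 6·6·1 + 9·4·9 + 2·9·4 + 10·10·5 + 6·5·0 = 932 ≡ 8.
  α_i^2 mod 11 = [3, 5, 4, 1, 3].
  S_2 = Σ v_i α_i^2 r_i = 6·3·1 + 9·5·9 + 2·4·4 + 10·1·5 + 6·3·0 = 505 ≡ 10.
  S = (2, 8, 10) ≠ 0, so r is not a codeword (an error is present).
Step 3: locate the error. For a single error e at position i, S_ℓ = v_i·e·α_i^ℓ, so α_err = S_1/S_0.
  S_0^{−1} = 2^{−1} = 6 (mod 11), so α_err = 8·6 = 48 ≡ 4 = α_2. Error position i = 2.
  Consistency check: S_2/S_1 = 10·7 = 70 ≡ 4 = α_err ✓ (single-error assumption holds).
Step 4: error magnitude e = S_0/v_2 = S_0·∏_{j≠2}(α_2 − α_j) = 2·5 = 10 ≡ 10 (mod 11).
Step 5: correct position 2: c_2 = r_2 − e = 9 − 10 ≡ 10 (mod 11). Hence c = [1, 10, 4, 5, 0].
  Check: interpolating c through the α_i gives m(x) = 6 + 1·x (degree < 2) with m(α_i) = c_i for every i, so c is indeed a codeword.


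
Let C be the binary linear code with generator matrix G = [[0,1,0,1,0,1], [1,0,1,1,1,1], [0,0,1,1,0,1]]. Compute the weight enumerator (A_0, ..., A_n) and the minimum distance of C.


Weight distribution: A_0 = 1, A_2 = 2, A_3 = 2, A_4 = 1, A_5 = 2. Minimum distance d = 2.

Enumerate all 2^3 = 8 messages m ∈ F_2^3.
For each, compute codeword c = mG in F_2^6, then tally its weight.
  m = 000 → c = 000000, weight = 0.
  m = 100 → c = 010101, weight = 3.
  m = 010 → c = 101111, weight = 5.
  m = 110 → c = 111010, weight = 4.
  m = 001 → c = 001101, weight = 3.
  m = 101 → c = 011000, weight = 2.
  m = 011 → c = 100010, weight = 2.
  m = 111 → c = 110111, weight = 5.
Tally weights:
  weight 0: 1 codewords.
  weight 2: 2 codewords.
  weight 3: 2 codewords.
  weight 4: 1 codewords.
  weight 5: 2 codewords.
Minimum distance d = smallest w > 0 with A_w > 0 = 2.
Sanity: Σ A_w = 8 = 2^3 = 8 ✓.


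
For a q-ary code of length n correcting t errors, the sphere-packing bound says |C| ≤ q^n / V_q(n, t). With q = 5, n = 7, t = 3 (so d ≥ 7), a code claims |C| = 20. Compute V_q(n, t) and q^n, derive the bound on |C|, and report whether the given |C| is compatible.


V_q(n, t) = 2605, q^n = 78125, Hamming bound = 29, |C| = 20 ≤ bound (satisfied).

Step 1: Compute V_q(n, t) = Σ_{j=0}^3 C(n, j) (q−1)^j.
  j = 0: C(7,0)·(4)^0 = 1·1 = 1.
  j = 1: C(7,1)·(4)^1 = 7·4 = 28.
  j = 2: C(7,2)·(4)^2 = 21·16 = 336.
  j = 3: C(7,3)·(4)^3 = 35·64 = 2240.
  V_q(n, t) = 1 + 28 + 336 + 2240 = 2605.
Step 2: q^n = 5^7 = 78125.
Step 3: Hamming bound ⌊q^n / V_q(n,t)⌋ = ⌊78125/2605⌋ = 29.
Step 4: Compare |C| = 20 to 29: satisfied.
The claimed |C| lies below the Hamming bound.


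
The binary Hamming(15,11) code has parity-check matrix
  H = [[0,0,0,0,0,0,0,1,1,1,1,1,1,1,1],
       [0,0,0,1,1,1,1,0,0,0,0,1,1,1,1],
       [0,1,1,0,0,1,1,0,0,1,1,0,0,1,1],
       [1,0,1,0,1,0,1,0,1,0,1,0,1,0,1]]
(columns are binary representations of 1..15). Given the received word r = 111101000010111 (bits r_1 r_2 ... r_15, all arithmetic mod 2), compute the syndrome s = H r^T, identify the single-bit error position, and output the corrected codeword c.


s = (0, 1, 0, 1)^T, error position = 5, corrected codeword c = 111111000010111

Compute s = H r^T mod 2 one row at a time:
  s_1 = 0 + 0 + 0 + 1 + 0 + 1 + 1 + 1 = 4 ≡ 0 (mod 2).
  s_2 = 1 + 0 + 1 + 0 + 0 + 1 + 1 + 1 = 5 ≡ 1 (mod 2).
  s_3 = 1 + 1 + 1 + 0 + 0 + 1 + 1 + 1 = 6 ≡ 0 (mod 2).
  s_4 = 1 + 1 + 0 + 0 + 0 + 1 + 1 + 1 = 5 ≡ 1 (mod 2).
s = (0, 1, 0, 1)^T — this equals column 5 of H (binary 0101), so error is at position 5.
Correct: flip bit 5 of r = 111101000010111 to get c = 111111000010111.


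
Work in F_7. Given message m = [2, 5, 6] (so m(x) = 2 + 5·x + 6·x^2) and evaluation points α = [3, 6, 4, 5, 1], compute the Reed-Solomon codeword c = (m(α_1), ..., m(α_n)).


c = [1, 3, 6, 2, 6]

Message polynomial: m(x) = 2 + 5·x + 6·x^2 (mod 7).
For each evaluation point α_i, compute m(α_i) mod 7:
  α_1 = 3: Horner steps 6 → 2 → 1, so m(3) = 1.
  α_2 = 6: Horner steps 6 → 6 → 3, so m(6) = 3.
  α_3 = 4: Horner steps 6 → 1 → 6, so m(4) = 6.
  α_4 = 5: Horner steps 6 → 0 → 2, so m(5) = 2.
  α_5 = 1: Horner steps 6 → 4 → 6, so m(1) = 6.
Codeword c = [1, 3, 6, 2, 6] ∈ F_7^5.


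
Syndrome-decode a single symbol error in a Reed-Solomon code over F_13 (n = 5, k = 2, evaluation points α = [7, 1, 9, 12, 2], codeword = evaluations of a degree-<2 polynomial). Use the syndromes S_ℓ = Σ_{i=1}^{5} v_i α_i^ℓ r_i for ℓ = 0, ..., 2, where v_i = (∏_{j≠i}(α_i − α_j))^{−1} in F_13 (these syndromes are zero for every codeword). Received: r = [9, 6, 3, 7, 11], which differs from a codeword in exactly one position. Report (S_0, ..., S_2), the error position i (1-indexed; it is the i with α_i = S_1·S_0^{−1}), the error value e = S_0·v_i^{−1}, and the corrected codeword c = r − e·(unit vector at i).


S = (12, 12, 12), error at position 2, error magnitude e = 5, c = [9, 1, 3, 7, 11].

Step 1: column multipliers v_i = (∏_{j≠i}(α_i − α_j))^{−1} mod 13.
  i = 1 (α = 7): (7−1)(7−9)(7−12)(7−2) = 6·(−2)·(−5)·5 = 300 ≡ 1, so v_1 = 1^{−1} = 1 (mod 13).
  i = 2 (α = 1): (1−7)(1−9)(1−12)(1−2) = (−6)·(−8)·(−11)·(−1) = 528 ≡ 8, so v_2 = 8^{−1} = 5 (mod 13).
  i = 3 (α = 9): (9−7)(9−1)(9−12)(9−2) = 2·8·(−3)·7 = −336 ≡ 2, so v_3 = 2^{−1} = 7 (mod 13).
  i = 4 (α = 12): (12−7)(12−1)(12−9)(12−2) = 5·11·3·10 = 1650 ≡ 12, so v_4 = 12^{−1} = 12 (mod 13).
  i = 5 (α = 2): (2−7)(2−1)(2−9)(2−12) = (−5)·1·(−7)·(−10) = −350 ≡ 1, so v_5 = 1^{−1} = 1 (mod 13).
  v = [1, 5, 7, 12, 1].
Step 2: syndromes of r = [9, 6, 3, 7, 11] (all sums mod 13).
  S_0 = Σ v_i r_i = 1·9 + 5·6 + 7·3 + 12·7 + 1·11 = 155 ≡ 12.
  S_1 = Σ v_i α_i r_i = 1·7·9 + 5·1·6 + 7·9·3 + 12·12·7 + 1·2·11 = 1312 ≡ 12.
  α_i^2 mod 13 = [10, 1, 3, 1, 4].
  S_2 = Σ v_i α_i^2 r_i = 1·10·9 + 5·1·6 + 7·3·3 + 12·1·7 + 1·4·11 = 311 ≡ 12.
  S = (12, 12, 12) ≠ 0, so r is not a codeword (an error is present).
Step 3: locate the error. For a single error e at position i, S_ℓ = v_i·e·α_i^ℓ, so α_err = S_1/S_0.
  S_0^{−1} = 12^{−1} = 12 (mod 13), so α_err = 12·12 = 144 ≡ 1 = α_2. Error position i = 2.
  Consistency check: S_2/S_1 = 12·12 = 144 ≡ 1 = α_err ✓ (single-error assumption holds).
Step 4: error magnitude e = S_0/v_2 = S_0·∏_{j≠2}(α_2 − α_j) = 12·8 = 96 ≡ 5 (mod 13).
Step 5: correct position 2: c_2 = r_2 − e = 6 − 5 ≡ 1 (mod 13). Hence c = [9, 1, 3, 7, 11].
  Check: interpolating c through the α_i gives m(x) = 4 + 10·x (degree < 2) with m(α_i) = c_i for every i, so c is indeed a codeword.


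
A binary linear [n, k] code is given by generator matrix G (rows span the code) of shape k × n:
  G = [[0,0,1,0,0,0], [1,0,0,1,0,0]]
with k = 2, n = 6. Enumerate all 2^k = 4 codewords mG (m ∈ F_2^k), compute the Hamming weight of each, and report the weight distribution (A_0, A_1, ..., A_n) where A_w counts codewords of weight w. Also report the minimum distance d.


Weight distribution: A_0 = 1, A_1 = 1, A_2 = 1, A_3 = 1. Minimum distance d = 1.

Enumerate all 2^2 = 4 messages m ∈ F_2^2.
For each, compute codeword c = mG in F_2^6, then tally its weight.
  m = 00 → c = 000000, weight = 0.
  m = 10 → c = 001000, weight = 1.
  m = 01 → c = 100100, weight = 2.
  m = 11 → c = 101100, weight = 3.
Tally weights:
  weight 0: 1 codewords.
  weight 1: 1 codewords.
  weight 2: 1 codewords.
  weight 3: 1 codewords.
Minimum distance d = smallest w > 0 with A_w > 0 = 1.
Sanity: Σ A_w = 4 = 2^2 = 4 ✓.


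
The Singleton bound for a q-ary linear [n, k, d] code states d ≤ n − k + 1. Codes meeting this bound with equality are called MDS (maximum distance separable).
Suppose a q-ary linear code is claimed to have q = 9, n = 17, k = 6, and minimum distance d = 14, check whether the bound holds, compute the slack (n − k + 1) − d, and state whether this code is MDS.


Singleton RHS = n − k + 1 = 12, slack = -2, bound violated (no such code; not MDS).

Singleton bound: d ≤ n − k + 1.
Here n = 17, k = 6, so n − k + 1 = 12.
Given d = 14, check d ≤ 12: NO.
Slack = (n − k + 1) − d = -2.
The slack is negative: d = 14 exceeds n − k + 1 = 12 by 2, so the Singleton bound is violated and no linear [17, 6, 14]_9 code can exist. In particular it is not MDS (MDS requires d = n − k + 1 exactly).
Description: the claimed parameters are [17, 6, 14]_9; such a code would be impossible (violates the Singleton bound).


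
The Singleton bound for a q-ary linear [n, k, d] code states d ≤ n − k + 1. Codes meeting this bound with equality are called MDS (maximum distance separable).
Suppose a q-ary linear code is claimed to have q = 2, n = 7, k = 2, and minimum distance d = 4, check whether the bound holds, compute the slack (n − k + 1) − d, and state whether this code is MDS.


Singleton RHS = n − k + 1 = 6, slack = 2, bound satisfied, not MDS.

Singleton bound: d ≤ n − k + 1.
Here n = 7, k = 2, so n − k + 1 = 6.
Given d = 4, check d ≤ 6: YES.
Slack = (n − k + 1) − d = 2.
The code is NOT MDS (slack = 2 > 0).
Description: the claimed parameters are [7, 2, 4]_2; such a code would be non-MDS.


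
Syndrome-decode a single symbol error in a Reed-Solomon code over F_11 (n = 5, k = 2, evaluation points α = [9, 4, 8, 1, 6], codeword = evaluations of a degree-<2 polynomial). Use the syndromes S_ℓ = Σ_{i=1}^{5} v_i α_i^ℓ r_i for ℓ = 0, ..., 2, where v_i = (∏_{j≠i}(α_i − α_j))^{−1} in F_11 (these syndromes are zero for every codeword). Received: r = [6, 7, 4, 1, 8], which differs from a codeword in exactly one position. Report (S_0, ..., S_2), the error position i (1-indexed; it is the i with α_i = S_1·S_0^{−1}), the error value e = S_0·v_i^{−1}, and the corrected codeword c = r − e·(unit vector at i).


S = (6, 3, 7), error at position 5, error magnitude e = 8, c = [6, 7, 4, 1, 0].

Step 1: column multipliers v_i = (∏_{j≠i}(α_i − α_j))^{−1} mod 11.
  i = 1 (α = 9): (9−4)(9−8)(9−1)(9−6) = 5·1·8·3 = 120 ≡ 10, so v_1 = 10^{−1} = 10 (mod 11).
  i = 2 (α = 4): (4−9)(4−8)(4−1)(4−6) = (−5)·(−4)·3·(−2) = −120 ≡ 1, so v_2 = 1^{−1} = 1 (mod 11).
  i = 3 (α = 8): (8−9)(8−4)(8−1)(8−6) = (−1)·4·7·2 = −56 ≡ 10, so v_3 = 10^{−1} = 10 (mod 11).
  i = 4 (α = 1): (1−9)(1−4)(1−8)(1−6) = (−8)·(−3)·(−7)·(−5) = 840 ≡ 4, so v_4 = 4^{−1} = 3 (mod 11).
  i = 5 (α = 6): (6−9)(6−4)(6−8)(6−1) = (−3)·2·(−2)·5 = 60 ≡ 5, so v_5 = 5^{−1} = 9 (mod 11).
  v = [10, 1, 10, 3, 9].
Step 2: syndromes of r = [6, 7, 4, 1, 8] (all sums mod 11).
  S_0 = Σ v_i r_i = 10·6 + 1·7 + 10·4 + 3·1 + 9·8 = 182 ≡ 6.
  S_1 = Σ v_i α_i r_i = 10·9·6 + 1·4·7 + 10·8·4 + 3·1·1 + 9·6·8 = 1323 ≡ 3.
  α_i^2 mod 11 = [4, 5, 9, 1, 3].
  S_2 = Σ v_i α_i^2 r_i = 10·4·6 + 1·5·7 + 10·9·4 + 3·1·1 + 9·3·8 = 854 ≡ 7.
  S = (6, 3, 7) ≠ 0, so r is not a codeword (an error is present).
Step 3: locate the error. For a single error e at position i, S_ℓ = v_i·e·α_i^ℓ, so α_err = S_1/S_0.
  S_0^{−1} = 6^{−1} = 2 (mod 11), so α_err = 3·2 = 6 ≡ 6 = α_5. Error position i = 5.
  Consistency check: S_2/S_1 = 7·4 = 28 ≡ 6 = α_err ✓ (single-error assumption holds).
Step 4: error magnitude e = S_0/v_5 = S_0·∏_{j≠5}(α_5 − α_j) = 6·5 = 30 ≡ 8 (mod 11).
Step 5: correct position 5: c_5 = r_5 − e = 8 − 8 ≡ 0 (mod 11). Hence c = [6, 7, 4, 1, 0].
  Check: interpolating c through the α_i gives m(x) = 10 + 2·x (degree < 2) with m(α_i) = c_i for every i, so c is indeed a codeword.


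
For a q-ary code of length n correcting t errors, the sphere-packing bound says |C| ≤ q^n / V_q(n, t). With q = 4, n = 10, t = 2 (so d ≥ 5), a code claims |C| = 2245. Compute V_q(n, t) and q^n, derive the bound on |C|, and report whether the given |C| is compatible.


V_q(n, t) = 436, q^n = 1048576, Hamming bound = 2404, |C| = 2245 ≤ bound (satisfied).

Step 1: Compute V_q(n, t) = Σ_{j=0}^2 C(n, j) (q−1)^j.
  j = 0: C(10,0)·(3)^0 = 1·1 = 1.
  j = 1: C(10,1)·(3)^1 = 10·3 = 30.
  j = 2: C(10,2)·(3)^2 = 45·9 = 405.
  V_q(n, t) = 1 + 30 + 405 = 436.
Step 2: q^n = 4^10 = 1048576.
Step 3: Hamming bound ⌊q^n / V_q(n,t)⌋ = ⌊1048576/436⌋ = 2404.
Step 4: Compare |C| = 2245 to 2404: satisfied.
The claimed |C| lies below the Hamming bound.


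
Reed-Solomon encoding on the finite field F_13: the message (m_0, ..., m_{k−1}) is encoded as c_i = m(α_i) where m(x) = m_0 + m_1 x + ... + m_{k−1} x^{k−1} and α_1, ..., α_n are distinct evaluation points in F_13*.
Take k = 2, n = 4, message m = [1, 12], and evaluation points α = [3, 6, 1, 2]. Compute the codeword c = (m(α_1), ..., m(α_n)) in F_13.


c = [11, 8, 0, 12]

Message polynomial: m(x) = 1 + 12·x (mod 13).
For each evaluation point α_i, compute m(α_i) mod 13:
  α_1 = 3: Horner steps 12 → 11, so m(3) = 11.
  α_2 = 6: Horner steps 12 → 8, so m(6) = 8.
  α_3 = 1: Horner steps 12 → 0, so m(1) = 0.
  α_4 = 2: Horner steps 12 → 12, so m(2) = 12.
Codeword c = [11, 8, 0, 12] ∈ F_13^4.


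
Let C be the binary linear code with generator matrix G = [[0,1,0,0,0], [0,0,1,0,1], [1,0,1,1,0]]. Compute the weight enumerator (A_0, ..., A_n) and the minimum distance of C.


Weight distribution: A_0 = 1, A_1 = 1, A_2 = 1, A_3 = 3, A_4 = 2. Minimum distance d = 1.

Enumerate all 2^3 = 8 messages m ∈ F_2^3.
For each, compute codeword c = mG in F_2^5, then tally its weight.
  m = 000 → c = 00000, weight = 0.
  m = 100 → c = 01000, weight = 1.
  m = 010 → c = 00101, weight = 2.
  m = 110 → c = 01101, weight = 3.
  m = 001 → c = 10110, weight = 3.
  m = 101 → c = 11110, weight = 4.
  m = 011 → c = 10011, weight = 3.
  m = 111 → c = 11011, weight = 4.
Tally weights:
  weight 0: 1 codewords.
  weight 1: 1 codewords.
  weight 2: 1 codewords.
  weight 3: 3 codewords.
  weight 4: 2 codewords.
Minimum distance d = smallest w > 0 with A_w > 0 = 1.
Sanity: Σ A_w = 8 = 2^3 = 8 ✓.


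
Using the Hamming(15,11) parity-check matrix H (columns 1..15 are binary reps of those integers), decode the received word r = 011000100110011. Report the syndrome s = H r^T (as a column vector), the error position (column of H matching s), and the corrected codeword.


s = (0, 1, 1, 0)^T, error position = 6, corrected codeword c = 011001100110011

Compute s = H r^T mod 2 one row at a time:
  s_1 = 0 + 0 + 1 + 1 + 0 + 0 + 1 + 1 = 4 ≡ 0 (mod 2).
  s_2 = 0 + 0 + 0 + 1 + 0 + 0 + 1 + 1 = 3 ≡ 1 (mod 2).
  s_3 = 1 + 1 + 0 + 1 + 1 + 1 + 1 + 1 = 7 ≡ 1 (mod 2).
  s_4 = 0 + 1 + 0 + 1 + 0 + 1 + 0 + 1 = 4 ≡ 0 (mod 2).
s = (0, 1, 1, 0)^T — this equals column 6 of H (binary 0110), so error is at position 6.
Correct: flip bit 6 of r = 011000100110011 to get c = 011001100110011.


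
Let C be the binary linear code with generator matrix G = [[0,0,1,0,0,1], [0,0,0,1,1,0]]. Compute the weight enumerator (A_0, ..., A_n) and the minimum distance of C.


Weight distribution: A_0 = 1, A_2 = 2, A_4 = 1. Minimum distance d = 2.

Enumerate all 2^2 = 4 messages m ∈ F_2^2.
For each, compute codeword c = mG in F_2^6, then tally its weight.
  m = 00 → c = 000000, weight = 0.
  m = 10 → c = 001001, weight = 2.
  m = 01 → c = 000110, weight = 2.
  m = 11 → c = 001111, weight = 4.
Tally weights:
  weight 0: 1 codewords.
  weight 2: 2 codewords.
  weight 4: 1 codewords.
Minimum distance d = smallest w > 0 with A_w > 0 = 2.
Sanity: Σ A_w = 4 = 2^2 = 4 ✓.


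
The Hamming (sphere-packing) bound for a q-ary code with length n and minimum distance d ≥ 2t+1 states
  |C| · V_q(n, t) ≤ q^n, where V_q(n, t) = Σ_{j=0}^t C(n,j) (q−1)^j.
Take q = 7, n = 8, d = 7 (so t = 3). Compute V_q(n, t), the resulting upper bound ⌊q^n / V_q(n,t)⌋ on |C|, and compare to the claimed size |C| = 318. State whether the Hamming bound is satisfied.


V_q(n, t) = 13153, q^n = 5764801, Hamming bound = 438, |C| = 318 ≤ bound (satisfied).

Step 1: Compute V_q(n, t) = Σ_{j=0}^3 C(n, j) (q−1)^j.
  j = 0: C(8,0)·(6)^0 = 1·1 = 1.
  j = 1: C(8,1)·(6)^1 = 8·6 = 48.
  j = 2: C(8,2)·(6)^2 = 28·36 = 1008.
  j = 3: C(8,3)·(6)^3 = 56·216 = 12096.
  V_q(n, t) = 1 + 48 + 1008 + 12096 = 13153.
Step 2: q^n = 7^8 = 5764801.
Step 3: Hamming bound ⌊q^n / V_q(n,t)⌋ = ⌊5764801/13153⌋ = 438.
Step 4: Compare |C| = 318 to 438: satisfied.
The claimed |C| lies below the Hamming bound.


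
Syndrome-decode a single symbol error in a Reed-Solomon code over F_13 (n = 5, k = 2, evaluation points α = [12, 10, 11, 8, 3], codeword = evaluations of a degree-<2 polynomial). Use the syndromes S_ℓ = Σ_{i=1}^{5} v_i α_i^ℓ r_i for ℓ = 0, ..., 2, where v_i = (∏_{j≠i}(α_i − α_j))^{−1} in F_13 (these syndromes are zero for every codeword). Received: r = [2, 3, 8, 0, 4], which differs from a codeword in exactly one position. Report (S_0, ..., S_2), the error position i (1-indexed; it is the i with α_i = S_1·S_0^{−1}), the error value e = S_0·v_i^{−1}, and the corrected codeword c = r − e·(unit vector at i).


S = (1, 10, 9), error at position 2, error magnitude e = 2, c = [2, 1, 8, 0, 4].

Step 1: column multipliers v_i = (∏_{j≠i}(α_i − α_j))^{−1} mod 13.
  i = 1 (α = 12): (12−10)(12−11)(12−8)(12−3) = 2·1·4·9 = 72 ≡ 7, so v_1 = 7^{−1} = 2 (mod 13).
  i = 2 (α = 10): (10−12)(10−11)(10−8)(10−3) = (−2)·(−1)·2·7 = 28 ≡ 2, so v_2 = 2^{−1} = 7 (mod 13).
  i = 3 (α = 11): (11−12)(11−10)(11−8)(11−3) = (−1)·1·3·8 = −24 ≡ 2, so v_3 = 2^{−1} = 7 (mod 13).
  i = 4 (α = 8): (8−12)(8−10)(8−11)(8−3) = (−4)·(−2)·(−3)·5 = −120 ≡ 10, so v_4 = 10^{−1} = 4 (mod 13).
  i = 5 (α = 3): (3−12)(3−10)(3−11)(3−8) = (−9)·(−7)·(−8)·(−5) = 2520 ≡ 11, so v_5 = 11^{−1} = 6 (mod 13).
  v = [2, 7, 7, 4, 6].
Step 2: syndromes of r = [2, 3, 8, 0, 4] (all sums mod 13).
  S_0 = Σ v_i r_i = 2·2 + 7·3 + 7·8 + 4·0 + 6·4 = 105 ≡ 1.
  S_1 = Σ v_i α_i r_i = 2·12·2 + 7·10·3 + 7·11·8 + 4·8·0 + 6·3·4 = 946 ≡ 10.
  α_i^2 mod 13 = [1, 9, 4, 12, 9].
  S_2 = Σ v_i α_i^2 r_i = 2·1·2 + 7·9·3 + 7·4·8 + 4·12·0 + 6·9·4 = 633 ≡ 9.
  S = (1, 10, 9) ≠ 0, so r is not a codeword (an error is present).
Step 3: locate the error. For a single error e at position i, S_ℓ = v_i·e·α_i^ℓ, so α_err = S_1/S_0.
  S_0^{−1} = 1^{−1} = 1 (mod 13), so α_err = 10·1 = 10 ≡ 10 = α_2. Error position i = 2.
  Consistency check: S_2/S_1 = 9·4 = 36 ≡ 10 = α_err ✓ (single-error assumption holds).
Step 4: error magnitude e = S_0/v_2 = S_0·∏_{j≠2}(α_2 − α_j) = 1·2 = 2 ≡ 2 (mod 13).
Step 5: correct position 2: c_2 = r_2 − e = 3 − 2 ≡ 1 (mod 13). Hence c = [2, 1, 8, 0, 4].
  Check: interpolating c through the α_i gives m(x) = 9 + 7·x (degree < 2) with m(α_i) = c_i for every i, so c is indeed a codeword.


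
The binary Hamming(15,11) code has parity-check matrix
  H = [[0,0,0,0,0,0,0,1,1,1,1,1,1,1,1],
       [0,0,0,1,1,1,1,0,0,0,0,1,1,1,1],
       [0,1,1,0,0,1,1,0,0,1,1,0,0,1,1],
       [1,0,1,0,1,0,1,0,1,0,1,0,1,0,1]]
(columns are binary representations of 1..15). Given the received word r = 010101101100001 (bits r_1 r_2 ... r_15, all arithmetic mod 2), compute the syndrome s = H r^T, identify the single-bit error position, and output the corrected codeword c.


s = (1, 0, 1, 1)^T, error position = 11, corrected codeword c = 010101101110001

Compute s = H r^T mod 2 one row at a time:
  s_1 = 0 + 1 + 1 + 0 + 0 + 0 + 0 + 1 = 3 ≡ 1 (mod 2).
  s_2 = 1 + 0 + 1 + 1 + 0 + 0 + 0 + 1 = 4 ≡ 0 (mod 2).
  s_3 = 1 + 0 + 1 + 1 + 1 + 0 + 0 + 1 = 5 ≡ 1 (mod 2).
  s_4 = 0 + 0 + 0 + 1 + 1 + 0 + 0 + 1 = 3 ≡ 1 (mod 2).
s = (1, 0, 1, 1)^T — this equals column 11 of H (binary 1011), so error is at position 11.
Correct: flip bit 11 of r = 010101101100001 to get c = 010101101110001.


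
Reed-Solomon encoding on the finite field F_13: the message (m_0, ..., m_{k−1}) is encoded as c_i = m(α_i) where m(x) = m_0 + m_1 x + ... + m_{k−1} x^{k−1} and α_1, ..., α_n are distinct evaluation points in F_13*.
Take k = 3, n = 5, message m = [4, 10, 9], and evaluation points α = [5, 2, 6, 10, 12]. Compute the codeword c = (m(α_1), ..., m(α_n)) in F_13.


c = [6, 8, 11, 3, 3]

Message polynomial: m(x) = 4 + 10·x + 9·x^2 (mod 13).
For each evaluation point α_i, compute m(α_i) mod 13:
  α_1 = 5: Horner steps 9 → 3 → 6, so m(5) = 6.
  α_2 = 2: Horner steps 9 → 2 → 8, so m(2) = 8.
  α_3 = 6: Horner steps 9 → 12 → 11, so m(6) = 11.
  α_4 = 10: Horner steps 9 → 9 → 3, so m(10) = 3.
  α_5 = 12: Horner steps 9 → 1 → 3, so m(12) = 3.
Codeword c = [6, 8, 11, 3, 3] ∈ F_13^5.


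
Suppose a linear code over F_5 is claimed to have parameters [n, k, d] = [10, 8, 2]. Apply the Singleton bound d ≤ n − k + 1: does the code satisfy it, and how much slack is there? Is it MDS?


Singleton RHS = n − k + 1 = 3, slack = 1, bound satisfied, not MDS.

Singleton bound: d ≤ n − k + 1.
Here n = 10, k = 8, so n − k + 1 = 3.
Given d = 2, check d ≤ 3: YES.
Slack = (n − k + 1) − d = 1.
The code is NOT MDS (slack = 1 > 0).
Description: the claimed parameters are [10, 8, 2]_5; such a code would be non-MDS.


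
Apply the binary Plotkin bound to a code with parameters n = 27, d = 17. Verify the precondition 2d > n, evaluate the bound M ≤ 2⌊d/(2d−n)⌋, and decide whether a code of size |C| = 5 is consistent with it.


Plotkin bound M ≤ 4; given |C| = 5 > bound (violated).

Check applicability: 2d = 34, n = 27.
2d − n = 7 > 0, so Plotkin applies.
Compute d/(2d−n) = 17/7 ≈ 2.4286.
⌊d/(2d−n)⌋ = 2.
Plotkin bound: M ≤ 2·2 = 4.
Given |C| = 5, check: VIOLATED.
This |C| is above the Plotkin bound, so no binary code with n = 27, d = 17 and 5 codewords exists.


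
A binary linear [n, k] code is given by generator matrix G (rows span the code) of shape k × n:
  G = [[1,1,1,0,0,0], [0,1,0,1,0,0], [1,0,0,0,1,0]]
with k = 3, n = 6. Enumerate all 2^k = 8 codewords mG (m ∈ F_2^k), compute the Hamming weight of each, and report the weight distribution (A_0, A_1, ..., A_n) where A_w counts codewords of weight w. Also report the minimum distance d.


Weight distribution: A_0 = 1, A_2 = 2, A_3 = 4, A_4 = 1. Minimum distance d = 2.

Enumerate all 2^3 = 8 messages m ∈ F_2^3.
For each, compute codeword c = mG in F_2^6, then tally its weight.
  m = 000 → c = 000000, weight = 0.
  m = 100 → c = 111000, weight = 3.
  m = 010 → c = 010100, weight = 2.
  m = 110 → c = 101100, weight = 3.
  m = 001 → c = 100010, weight = 2.
  m = 101 → c = 011010, weight = 3.
  m = 011 → c = 110110, weight = 4.
  m = 111 → c = 001110, weight = 3.
Tally weights:
  weight 0: 1 codewords.
  weight 2: 2 codewords.
  weight 3: 4 codewords.
  weight 4: 1 codewords.
Minimum distance d = smallest w > 0 with A_w > 0 = 2.
Sanity: Σ A_w = 8 = 2^3 = 8 ✓.
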